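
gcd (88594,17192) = 2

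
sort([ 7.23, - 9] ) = [ - 9, 7.23] 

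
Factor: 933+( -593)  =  340 = 2^2 * 5^1*17^1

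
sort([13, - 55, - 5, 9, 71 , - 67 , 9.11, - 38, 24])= [ - 67, - 55, - 38, - 5,9,9.11, 13 , 24,71]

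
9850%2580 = 2110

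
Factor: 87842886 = 2^1*3^1*1567^1*9343^1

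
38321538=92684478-54362940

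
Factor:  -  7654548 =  - 2^2*3^1 * 11^1*103^1*563^1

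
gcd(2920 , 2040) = 40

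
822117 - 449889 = 372228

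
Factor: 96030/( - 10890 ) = -11^( - 1)*97^1 = - 97/11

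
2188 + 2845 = 5033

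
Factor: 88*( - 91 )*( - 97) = 2^3 * 7^1*11^1*13^1*97^1 = 776776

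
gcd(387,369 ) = 9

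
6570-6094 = 476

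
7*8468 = 59276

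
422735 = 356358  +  66377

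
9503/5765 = 9503/5765 =1.65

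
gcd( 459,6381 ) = 9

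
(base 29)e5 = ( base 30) DL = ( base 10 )411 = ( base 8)633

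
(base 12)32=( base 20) 1I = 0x26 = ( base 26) 1c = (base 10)38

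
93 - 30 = 63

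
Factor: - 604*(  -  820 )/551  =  495280/551 = 2^4 * 5^1*19^( - 1 )*29^( -1)*41^1*151^1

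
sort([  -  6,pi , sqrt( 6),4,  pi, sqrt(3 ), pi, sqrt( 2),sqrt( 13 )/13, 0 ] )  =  [ - 6, 0, sqrt( 13)/13,sqrt (2 ),sqrt ( 3 ),sqrt( 6), pi, pi, pi,4] 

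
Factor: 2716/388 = 7 = 7^1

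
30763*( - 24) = - 738312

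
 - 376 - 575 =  - 951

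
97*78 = 7566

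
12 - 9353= - 9341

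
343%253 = 90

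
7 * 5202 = 36414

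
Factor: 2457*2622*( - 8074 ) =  - 52014758796 = - 2^2  *  3^4 *7^1*11^1*13^1*19^1*23^1*367^1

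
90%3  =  0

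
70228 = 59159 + 11069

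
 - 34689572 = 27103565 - 61793137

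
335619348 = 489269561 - 153650213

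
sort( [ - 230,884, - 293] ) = [ - 293 ,  -  230 , 884 ]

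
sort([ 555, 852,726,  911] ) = [555, 726 , 852, 911 ] 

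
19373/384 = 19373/384 = 50.45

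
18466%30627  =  18466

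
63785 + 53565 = 117350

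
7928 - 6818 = 1110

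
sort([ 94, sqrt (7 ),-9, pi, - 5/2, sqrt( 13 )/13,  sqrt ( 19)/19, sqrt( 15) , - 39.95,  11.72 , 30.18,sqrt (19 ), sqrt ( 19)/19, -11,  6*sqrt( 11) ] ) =[  -  39.95, - 11,-9 ,-5/2 , sqrt(19 )/19 , sqrt( 19 )/19, sqrt( 13 )/13 , sqrt ( 7 ),pi,  sqrt ( 15),sqrt(19 ), 11.72,6 * sqrt(11 ), 30.18,94]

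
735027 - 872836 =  - 137809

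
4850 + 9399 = 14249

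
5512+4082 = 9594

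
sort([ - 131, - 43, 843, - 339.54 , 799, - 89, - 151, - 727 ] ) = [ - 727, - 339.54, - 151,-131, - 89, - 43, 799, 843]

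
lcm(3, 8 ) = 24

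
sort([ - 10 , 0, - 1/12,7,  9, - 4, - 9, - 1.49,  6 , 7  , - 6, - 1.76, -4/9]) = [ - 10, -9, - 6, - 4, - 1.76, - 1.49, - 4/9 , - 1/12, 0,  6,  7, 7, 9 ] 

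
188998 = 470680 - 281682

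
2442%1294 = 1148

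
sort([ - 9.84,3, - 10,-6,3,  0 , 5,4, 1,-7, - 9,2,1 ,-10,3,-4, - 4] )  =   [ - 10, - 10 , - 9.84, - 9 , - 7,  -  6,- 4, - 4, 0,1, 1,2,3,3, 3, 4,5] 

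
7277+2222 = 9499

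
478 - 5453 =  - 4975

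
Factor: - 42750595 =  - 5^1*53^1*161323^1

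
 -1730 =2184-3914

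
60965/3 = 60965/3 = 20321.67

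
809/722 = 809/722 = 1.12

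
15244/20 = 3811/5 = 762.20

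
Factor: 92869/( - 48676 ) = -2^( - 2 )*7^1*43^( - 1)*283^ ( - 1)*13267^1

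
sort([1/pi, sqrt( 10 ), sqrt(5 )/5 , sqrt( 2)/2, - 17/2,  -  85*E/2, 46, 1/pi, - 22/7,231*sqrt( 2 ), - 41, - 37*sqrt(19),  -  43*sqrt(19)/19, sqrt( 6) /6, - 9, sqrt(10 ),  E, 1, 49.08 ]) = [ - 37*sqrt ( 19), - 85*E/2,-41,-43 * sqrt(19)/19, - 9, - 17/2, - 22/7,1/pi,  1/pi, sqrt(6 )/6,  sqrt( 5 )/5,sqrt( 2 ) /2 , 1,E, sqrt(10 ),sqrt(10) , 46 , 49.08,231*sqrt (2 ) ]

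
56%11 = 1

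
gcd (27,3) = 3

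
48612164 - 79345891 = -30733727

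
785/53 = 785/53= 14.81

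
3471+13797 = 17268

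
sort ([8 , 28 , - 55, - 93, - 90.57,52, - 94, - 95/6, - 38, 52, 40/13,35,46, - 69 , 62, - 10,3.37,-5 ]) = [ - 94 ,- 93, - 90.57, - 69, - 55, - 38, - 95/6,  -  10, - 5,40/13, 3.37, 8,  28,  35,46 , 52,52,62]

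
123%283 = 123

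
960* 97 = 93120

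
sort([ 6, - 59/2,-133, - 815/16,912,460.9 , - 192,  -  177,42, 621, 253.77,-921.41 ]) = [-921.41,-192 , - 177, - 133, - 815/16, - 59/2, 6,  42,253.77, 460.9, 621,912]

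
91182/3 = 30394= 30394.00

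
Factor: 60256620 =2^2*3^2*5^1*334759^1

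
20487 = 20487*1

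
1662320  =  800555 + 861765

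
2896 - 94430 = - 91534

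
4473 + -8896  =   - 4423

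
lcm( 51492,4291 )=51492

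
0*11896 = 0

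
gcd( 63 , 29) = 1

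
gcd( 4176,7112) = 8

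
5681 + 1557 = 7238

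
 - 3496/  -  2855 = 1 + 641/2855 = 1.22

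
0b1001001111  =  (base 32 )if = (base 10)591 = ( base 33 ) HU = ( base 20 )19B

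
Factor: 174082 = 2^1*87041^1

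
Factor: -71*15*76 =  - 80940  =  - 2^2  *3^1 * 5^1*19^1*  71^1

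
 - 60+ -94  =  -154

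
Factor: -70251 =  - 3^1*23417^1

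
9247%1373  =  1009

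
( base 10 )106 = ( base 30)3G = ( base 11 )97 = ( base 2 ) 1101010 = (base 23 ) 4e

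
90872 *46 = 4180112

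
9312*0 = 0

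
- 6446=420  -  6866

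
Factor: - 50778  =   - 2^1*3^2*7^1*13^1*31^1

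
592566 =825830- 233264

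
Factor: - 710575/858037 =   -  5^2*43^1*59^(  -  1)*661^1*14543^( - 1)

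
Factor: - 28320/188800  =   -3/20 = -2^(-2)*3^1*5^ (- 1)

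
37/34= 1 + 3/34 = 1.09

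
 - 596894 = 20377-617271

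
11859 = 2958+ 8901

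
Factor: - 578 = - 2^1*17^2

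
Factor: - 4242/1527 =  - 1414/509 = -2^1*7^1*101^1*509^( - 1 )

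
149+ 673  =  822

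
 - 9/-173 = 9/173 = 0.05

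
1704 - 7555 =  - 5851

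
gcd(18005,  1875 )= 5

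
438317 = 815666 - 377349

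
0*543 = 0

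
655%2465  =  655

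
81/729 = 1/9= 0.11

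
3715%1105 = 400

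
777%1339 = 777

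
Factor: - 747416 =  - 2^3*93427^1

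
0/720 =0 = 0.00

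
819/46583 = 819/46583 = 0.02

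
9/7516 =9/7516 = 0.00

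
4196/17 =4196/17= 246.82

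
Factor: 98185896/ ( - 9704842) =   -  49092948/4852421  =  - 2^2 * 3^2 * 7^ (  -  4 )*23^1*43^(-1 ) * 47^( - 1)*211^1*281^1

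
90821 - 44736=46085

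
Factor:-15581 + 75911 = 60330 = 2^1*3^1*5^1*2011^1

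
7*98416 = 688912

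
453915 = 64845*7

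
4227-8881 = -4654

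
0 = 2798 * 0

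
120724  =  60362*2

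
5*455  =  2275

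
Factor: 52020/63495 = 2^2*17^1 * 83^ ( - 1) = 68/83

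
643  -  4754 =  - 4111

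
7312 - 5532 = 1780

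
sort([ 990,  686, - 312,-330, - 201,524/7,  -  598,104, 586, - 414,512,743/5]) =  [ - 598,-414, - 330, - 312, - 201,524/7, 104, 743/5, 512,  586,686, 990]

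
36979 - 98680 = - 61701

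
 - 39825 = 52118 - 91943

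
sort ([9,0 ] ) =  [0, 9 ]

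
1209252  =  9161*132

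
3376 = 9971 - 6595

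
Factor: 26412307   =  79^1*334333^1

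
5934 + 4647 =10581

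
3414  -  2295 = 1119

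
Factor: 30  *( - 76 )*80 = -182400 = - 2^7*3^1*5^2 * 19^1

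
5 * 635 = 3175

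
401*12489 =5008089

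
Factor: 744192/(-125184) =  - 969/163 = - 3^1 * 17^1*19^1*163^(-1) 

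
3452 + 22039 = 25491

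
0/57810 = 0 = 0.00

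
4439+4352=8791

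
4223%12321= 4223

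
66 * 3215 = 212190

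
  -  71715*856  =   - 61388040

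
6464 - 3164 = 3300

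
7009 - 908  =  6101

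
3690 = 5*738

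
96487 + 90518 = 187005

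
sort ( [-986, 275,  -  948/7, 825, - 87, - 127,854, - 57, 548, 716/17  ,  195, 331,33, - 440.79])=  [ - 986, - 440.79 , -948/7, - 127, - 87, -57, 33, 716/17, 195, 275, 331,548, 825,854]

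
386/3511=386/3511 =0.11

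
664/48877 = 664/48877 = 0.01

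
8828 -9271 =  - 443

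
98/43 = 98/43 = 2.28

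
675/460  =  1 + 43/92 = 1.47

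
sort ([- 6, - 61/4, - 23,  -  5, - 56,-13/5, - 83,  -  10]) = [-83,-56, - 23,  -  61/4 , - 10,  -  6,-5,-13/5] 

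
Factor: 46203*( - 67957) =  - 3139817271 =- 3^1*15401^1*67957^1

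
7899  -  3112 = 4787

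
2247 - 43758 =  - 41511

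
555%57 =42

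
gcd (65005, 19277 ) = 1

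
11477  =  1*11477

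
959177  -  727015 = 232162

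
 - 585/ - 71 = 585/71 = 8.24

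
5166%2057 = 1052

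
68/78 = 34/39 = 0.87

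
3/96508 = 3/96508 = 0.00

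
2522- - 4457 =6979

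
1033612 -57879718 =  - 56846106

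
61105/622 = 61105/622 = 98.24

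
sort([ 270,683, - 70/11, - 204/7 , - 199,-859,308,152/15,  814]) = [-859, - 199, - 204/7, - 70/11, 152/15,270 , 308, 683, 814]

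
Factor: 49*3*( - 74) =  -2^1*3^1*7^2 * 37^1 = - 10878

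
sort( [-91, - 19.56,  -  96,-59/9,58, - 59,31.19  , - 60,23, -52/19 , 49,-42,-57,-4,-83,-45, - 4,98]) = [-96,-91, - 83, - 60,  -  59,-57, - 45,-42,-19.56,-59/9, - 4, - 4,-52/19, 23, 31.19,49,58,98 ]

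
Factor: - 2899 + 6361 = 2^1*3^1*577^1 = 3462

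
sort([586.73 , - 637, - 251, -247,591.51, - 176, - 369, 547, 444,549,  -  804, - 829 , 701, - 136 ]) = [-829, - 804, - 637 , - 369, - 251, - 247, - 176, - 136,444, 547,549,586.73,591.51, 701 ]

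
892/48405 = 892/48405= 0.02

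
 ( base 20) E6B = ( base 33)58M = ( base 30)6B1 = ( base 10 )5731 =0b1011001100011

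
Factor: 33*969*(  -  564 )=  - 18035028 = -2^2*3^3*11^1*17^1 *19^1*47^1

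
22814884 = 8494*2686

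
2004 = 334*6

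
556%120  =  76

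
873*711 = 620703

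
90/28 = 3 + 3/14 =3.21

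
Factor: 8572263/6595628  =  2^( - 2)*3^1 * 7^1*13^ ( - 1 ) * 126839^ ( - 1)*408203^1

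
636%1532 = 636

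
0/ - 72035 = 0/1 = - 0.00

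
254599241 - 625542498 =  - 370943257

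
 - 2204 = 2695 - 4899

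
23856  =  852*28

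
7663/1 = 7663 = 7663.00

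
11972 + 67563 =79535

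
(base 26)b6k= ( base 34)6JU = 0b1110110111100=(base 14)2aba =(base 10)7612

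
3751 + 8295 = 12046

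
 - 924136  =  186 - 924322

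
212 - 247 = -35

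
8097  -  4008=4089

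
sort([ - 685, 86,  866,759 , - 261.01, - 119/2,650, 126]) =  [ - 685, - 261.01, - 119/2,86,126, 650,  759,  866]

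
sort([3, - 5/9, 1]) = [ - 5/9  ,  1, 3] 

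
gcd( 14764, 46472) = 4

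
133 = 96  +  37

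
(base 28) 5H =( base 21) 7A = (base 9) 184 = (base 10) 157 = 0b10011101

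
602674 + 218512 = 821186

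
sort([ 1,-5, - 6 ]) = [-6, - 5,1 ]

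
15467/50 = 15467/50 = 309.34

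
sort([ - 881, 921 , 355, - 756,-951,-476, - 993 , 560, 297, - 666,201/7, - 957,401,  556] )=[ - 993, - 957, - 951 ,  -  881,- 756, - 666,  -  476,201/7 , 297,  355,401,556 , 560,921 ]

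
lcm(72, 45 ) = 360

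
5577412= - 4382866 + 9960278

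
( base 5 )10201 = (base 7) 1654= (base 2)1010100100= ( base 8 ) 1244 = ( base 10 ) 676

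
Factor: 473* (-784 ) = - 370832= - 2^4*7^2 * 11^1 * 43^1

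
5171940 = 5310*974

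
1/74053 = 1/74053 = 0.00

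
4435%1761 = 913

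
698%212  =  62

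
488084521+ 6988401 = 495072922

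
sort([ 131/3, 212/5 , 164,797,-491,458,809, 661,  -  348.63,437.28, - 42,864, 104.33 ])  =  [-491 , -348.63, - 42,212/5,131/3,104.33,164,437.28, 458, 661,797,809,864 ]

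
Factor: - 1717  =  -17^1 * 101^1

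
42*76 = 3192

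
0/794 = 0 = 0.00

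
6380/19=335+ 15/19=335.79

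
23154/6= 3859 = 3859.00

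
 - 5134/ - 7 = 5134/7 = 733.43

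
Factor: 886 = 2^1*443^1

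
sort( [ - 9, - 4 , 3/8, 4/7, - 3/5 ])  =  [ - 9  , - 4, - 3/5,  3/8,4/7]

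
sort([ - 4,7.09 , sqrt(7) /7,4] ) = [  -  4, sqrt (7 ) /7,4,7.09] 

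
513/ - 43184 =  - 513/43184 = -  0.01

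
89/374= 89/374 = 0.24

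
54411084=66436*819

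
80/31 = 2 + 18/31 =2.58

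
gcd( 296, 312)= 8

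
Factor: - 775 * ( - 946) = 733150 = 2^1*5^2*11^1*31^1*43^1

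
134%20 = 14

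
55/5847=55/5847 = 0.01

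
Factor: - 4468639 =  - 7^1*29^1*22013^1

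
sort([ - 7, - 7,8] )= [ - 7, - 7,  8]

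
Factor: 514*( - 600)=-308400 = - 2^4*3^1*5^2*257^1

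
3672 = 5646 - 1974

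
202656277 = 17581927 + 185074350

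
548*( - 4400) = - 2411200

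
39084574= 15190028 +23894546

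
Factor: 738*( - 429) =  - 316602 = -  2^1*3^3* 11^1* 13^1*41^1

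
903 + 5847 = 6750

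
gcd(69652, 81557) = 1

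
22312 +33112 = 55424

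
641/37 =641/37 = 17.32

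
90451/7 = 12921 +4/7 = 12921.57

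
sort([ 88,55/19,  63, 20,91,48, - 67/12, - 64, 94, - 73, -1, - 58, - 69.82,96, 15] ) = [ - 73,  -  69.82, - 64, - 58,- 67/12, - 1,  55/19,15,  20, 48,63, 88,  91,94,  96]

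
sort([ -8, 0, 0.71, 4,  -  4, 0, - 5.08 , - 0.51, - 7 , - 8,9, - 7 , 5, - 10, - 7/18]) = [  -  10 , - 8, - 8, - 7, - 7, - 5.08, - 4, - 0.51, - 7/18, 0, 0,0.71, 4, 5, 9]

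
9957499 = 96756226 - 86798727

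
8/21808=1/2726  =  0.00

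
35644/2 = 17822 = 17822.00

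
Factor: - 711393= - 3^1*83^1*2857^1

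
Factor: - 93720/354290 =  - 2^2*3^1*11^1 * 499^ (- 1) = - 132/499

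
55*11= 605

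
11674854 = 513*22758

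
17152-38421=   -  21269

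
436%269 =167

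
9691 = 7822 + 1869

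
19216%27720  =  19216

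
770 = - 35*( - 22 ) 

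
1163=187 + 976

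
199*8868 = 1764732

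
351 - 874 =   -  523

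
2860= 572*5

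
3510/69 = 1170/23 = 50.87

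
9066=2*4533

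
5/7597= 5/7597 = 0.00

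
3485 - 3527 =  - 42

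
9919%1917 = 334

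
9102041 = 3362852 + 5739189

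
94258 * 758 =71447564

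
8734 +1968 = 10702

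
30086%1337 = 672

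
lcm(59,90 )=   5310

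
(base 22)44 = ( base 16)5c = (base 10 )92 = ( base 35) 2m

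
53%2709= 53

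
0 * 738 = 0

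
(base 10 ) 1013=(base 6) 4405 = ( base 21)265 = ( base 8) 1765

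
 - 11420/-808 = 2855/202 = 14.13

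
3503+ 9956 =13459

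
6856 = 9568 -2712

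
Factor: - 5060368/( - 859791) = 2^4*3^( - 1)*  23^1 * 463^( - 1)*619^ ( - 1)*13751^1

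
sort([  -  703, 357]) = [ - 703,  357] 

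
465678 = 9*51742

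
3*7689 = 23067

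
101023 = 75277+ 25746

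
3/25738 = 3/25738 = 0.00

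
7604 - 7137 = 467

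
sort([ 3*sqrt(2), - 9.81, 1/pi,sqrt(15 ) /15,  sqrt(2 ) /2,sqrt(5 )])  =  [ - 9.81 , sqrt(15 )/15,1/pi, sqrt( 2 ) /2,sqrt(5),3*sqrt(2)]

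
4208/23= 4208/23 = 182.96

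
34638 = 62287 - 27649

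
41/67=41/67 = 0.61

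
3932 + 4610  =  8542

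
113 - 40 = 73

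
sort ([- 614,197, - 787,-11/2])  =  [ - 787,-614 , - 11/2,197]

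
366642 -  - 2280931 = 2647573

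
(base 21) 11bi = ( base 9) 14576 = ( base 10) 9951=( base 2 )10011011011111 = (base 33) 94i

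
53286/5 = 53286/5 = 10657.20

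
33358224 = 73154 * 456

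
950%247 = 209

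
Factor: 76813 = 11^1*6983^1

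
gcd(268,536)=268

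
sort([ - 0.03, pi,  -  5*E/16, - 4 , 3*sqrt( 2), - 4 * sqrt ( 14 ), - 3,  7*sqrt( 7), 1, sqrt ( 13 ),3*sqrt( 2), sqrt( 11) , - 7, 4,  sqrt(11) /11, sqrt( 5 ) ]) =[ - 4*sqrt( 14 ),-7, - 4,  -  3, - 5*E/16, - 0.03, sqrt( 11 )/11 , 1, sqrt( 5),pi, sqrt( 11 ),  sqrt( 13),4,3*sqrt( 2), 3 * sqrt( 2),  7*sqrt( 7 )]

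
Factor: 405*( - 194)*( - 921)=2^1 * 3^5* 5^1* 97^1*307^1  =  72362970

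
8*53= 424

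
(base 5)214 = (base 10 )59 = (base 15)3e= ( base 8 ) 73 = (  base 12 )4b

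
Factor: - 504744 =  - 2^3*3^1*21031^1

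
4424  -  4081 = 343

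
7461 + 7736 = 15197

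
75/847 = 75/847 = 0.09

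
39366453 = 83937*469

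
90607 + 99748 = 190355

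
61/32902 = 61/32902 = 0.00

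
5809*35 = 203315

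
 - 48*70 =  - 3360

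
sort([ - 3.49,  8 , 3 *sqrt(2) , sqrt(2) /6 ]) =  [- 3.49,sqrt(2 )/6,3 *sqrt(2) , 8 ] 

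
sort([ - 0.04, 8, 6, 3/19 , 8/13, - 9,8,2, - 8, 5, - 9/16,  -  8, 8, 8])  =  [ - 9, - 8,  -  8, - 9/16 ,-0.04, 3/19, 8/13,2, 5, 6, 8,  8,8 , 8 ] 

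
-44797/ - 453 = 98 + 403/453 = 98.89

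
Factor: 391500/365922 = 2^1*3^1 *5^3*701^ ( -1) = 750/701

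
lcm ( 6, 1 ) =6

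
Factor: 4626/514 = 9 = 3^2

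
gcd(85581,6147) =9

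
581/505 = 581/505 = 1.15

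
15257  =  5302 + 9955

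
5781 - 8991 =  - 3210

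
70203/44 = 1595 + 23/44 = 1595.52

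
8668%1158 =562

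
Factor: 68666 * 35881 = 2^1*13^1*19^1* 53^1*139^1*677^1 = 2463804746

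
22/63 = 22/63 = 0.35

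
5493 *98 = 538314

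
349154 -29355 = 319799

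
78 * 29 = 2262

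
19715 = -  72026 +91741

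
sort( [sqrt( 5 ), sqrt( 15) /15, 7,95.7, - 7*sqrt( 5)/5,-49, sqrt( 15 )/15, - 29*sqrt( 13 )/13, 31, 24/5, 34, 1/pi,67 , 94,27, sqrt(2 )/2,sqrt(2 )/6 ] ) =[ - 49, - 29 *sqrt(13 )/13,-7 *sqrt( 5 )/5 , sqrt( 2 )/6 , sqrt ( 15 )/15, sqrt( 15 )/15, 1/pi, sqrt( 2 ) /2,  sqrt(5) , 24/5,7, 27, 31, 34, 67, 94, 95.7 ]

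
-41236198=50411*( - 818)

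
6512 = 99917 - 93405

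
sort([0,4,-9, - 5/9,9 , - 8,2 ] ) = [-9, - 8,-5/9,0, 2,4,9] 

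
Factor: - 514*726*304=- 113441856 =-  2^6*3^1*11^2*19^1*257^1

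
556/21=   26+10/21 = 26.48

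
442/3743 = 442/3743 = 0.12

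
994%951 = 43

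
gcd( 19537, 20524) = 7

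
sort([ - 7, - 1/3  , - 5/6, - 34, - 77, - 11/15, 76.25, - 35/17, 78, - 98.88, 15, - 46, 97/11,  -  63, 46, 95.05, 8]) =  [ - 98.88, - 77, - 63, - 46, - 34, - 7, - 35/17, - 5/6,-11/15, - 1/3,8, 97/11, 15, 46  ,  76.25, 78, 95.05 ]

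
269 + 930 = 1199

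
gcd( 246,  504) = 6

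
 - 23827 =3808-27635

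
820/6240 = 41/312 = 0.13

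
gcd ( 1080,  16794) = 54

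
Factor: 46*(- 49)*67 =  - 2^1*7^2*23^1*  67^1 = - 151018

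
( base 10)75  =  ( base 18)43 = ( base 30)2F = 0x4b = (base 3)2210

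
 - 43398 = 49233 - 92631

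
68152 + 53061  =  121213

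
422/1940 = 211/970=0.22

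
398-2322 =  - 1924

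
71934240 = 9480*7588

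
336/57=5 + 17/19 =5.89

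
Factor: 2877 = 3^1*7^1 *137^1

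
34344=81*424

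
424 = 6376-5952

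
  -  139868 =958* ( - 146 ) 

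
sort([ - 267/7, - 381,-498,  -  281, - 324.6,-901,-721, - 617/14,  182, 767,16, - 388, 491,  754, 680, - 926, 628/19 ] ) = [ - 926, - 901 , - 721, - 498, - 388,-381, - 324.6, -281, - 617/14, - 267/7,16,628/19, 182, 491,  680, 754, 767]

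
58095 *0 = 0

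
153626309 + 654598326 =808224635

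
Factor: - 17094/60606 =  - 3^ ( - 1) * 11^1*13^( - 1 ) =- 11/39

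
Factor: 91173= 3^1*30391^1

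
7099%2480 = 2139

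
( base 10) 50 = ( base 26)1O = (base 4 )302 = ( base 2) 110010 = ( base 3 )1212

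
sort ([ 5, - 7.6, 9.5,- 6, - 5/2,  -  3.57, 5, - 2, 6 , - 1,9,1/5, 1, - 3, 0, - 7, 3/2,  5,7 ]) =[ - 7.6,  -  7, - 6, - 3.57, -3  , - 5/2, - 2, - 1,0,1/5,1 , 3/2,  5,5, 5, 6, 7, 9, 9.5 ] 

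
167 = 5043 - 4876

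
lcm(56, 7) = 56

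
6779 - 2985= 3794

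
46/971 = 46/971 = 0.05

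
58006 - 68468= - 10462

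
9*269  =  2421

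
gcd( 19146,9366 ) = 6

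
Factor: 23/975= 3^ (- 1)*5^( - 2 )*13^( - 1)*23^1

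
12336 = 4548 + 7788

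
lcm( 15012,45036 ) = 45036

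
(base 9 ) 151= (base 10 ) 127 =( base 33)3S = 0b1111111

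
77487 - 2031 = 75456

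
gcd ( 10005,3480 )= 435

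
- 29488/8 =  - 3686 = -  3686.00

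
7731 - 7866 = - 135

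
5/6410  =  1/1282 = 0.00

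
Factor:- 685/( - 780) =2^( - 2 )*3^(-1 )*13^( - 1)*137^1 = 137/156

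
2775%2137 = 638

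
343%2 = 1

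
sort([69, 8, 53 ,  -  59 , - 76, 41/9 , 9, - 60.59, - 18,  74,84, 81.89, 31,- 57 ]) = [ - 76, - 60.59 , - 59, - 57, - 18, 41/9,8, 9,31, 53, 69, 74, 81.89,84 ]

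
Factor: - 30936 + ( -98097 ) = -3^7*59^1 = - 129033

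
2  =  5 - 3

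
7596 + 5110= 12706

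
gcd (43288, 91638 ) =2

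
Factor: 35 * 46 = 1610 =2^1*5^1*7^1 * 23^1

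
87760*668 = 58623680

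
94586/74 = 1278  +  7/37  =  1278.19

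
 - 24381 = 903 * ( - 27 ) 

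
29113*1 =29113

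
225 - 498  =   -273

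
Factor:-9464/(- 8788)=2^1  *7^1*13^( - 1)   =  14/13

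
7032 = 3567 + 3465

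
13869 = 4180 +9689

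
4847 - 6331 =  - 1484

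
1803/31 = 1803/31 = 58.16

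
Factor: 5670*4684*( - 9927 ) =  -263644045560 = -  2^3 * 3^6 * 5^1*7^1*1103^1*1171^1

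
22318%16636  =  5682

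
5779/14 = 5779/14 = 412.79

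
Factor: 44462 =2^1*11^1* 43^1 * 47^1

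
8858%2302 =1952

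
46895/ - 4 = -46895/4 = - 11723.75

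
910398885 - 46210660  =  864188225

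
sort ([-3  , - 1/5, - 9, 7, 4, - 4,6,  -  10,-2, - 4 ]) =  [- 10,-9, - 4,-4, -3,-2,-1/5,  4, 6, 7 ] 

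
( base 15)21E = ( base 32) ev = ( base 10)479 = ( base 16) 1DF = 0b111011111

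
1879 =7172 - 5293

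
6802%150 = 52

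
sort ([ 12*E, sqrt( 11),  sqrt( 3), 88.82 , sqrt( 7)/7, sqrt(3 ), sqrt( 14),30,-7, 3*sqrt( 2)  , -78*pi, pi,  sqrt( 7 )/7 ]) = [ - 78*pi,- 7  ,  sqrt( 7) /7 , sqrt( 7)/7, sqrt( 3),sqrt ( 3 ), pi,sqrt( 11 ), sqrt( 14 ), 3*sqrt(2 ), 30, 12*E, 88.82] 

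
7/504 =1/72  =  0.01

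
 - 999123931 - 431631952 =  - 1430755883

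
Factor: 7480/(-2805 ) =-2^3*3^(-1) = - 8/3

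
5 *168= 840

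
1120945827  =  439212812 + 681733015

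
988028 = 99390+888638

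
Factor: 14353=31^1*463^1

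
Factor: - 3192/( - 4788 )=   2/3  =  2^1 * 3^( - 1) 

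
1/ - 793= - 1/793 =- 0.00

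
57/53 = 57/53 = 1.08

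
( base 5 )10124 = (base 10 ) 664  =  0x298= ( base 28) NK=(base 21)1AD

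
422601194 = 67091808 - - 355509386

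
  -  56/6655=  -  56/6655=-0.01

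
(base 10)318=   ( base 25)CI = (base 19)ge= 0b100111110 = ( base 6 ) 1250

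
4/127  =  4/127 = 0.03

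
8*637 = 5096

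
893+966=1859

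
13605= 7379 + 6226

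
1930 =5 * 386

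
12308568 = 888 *13861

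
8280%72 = 0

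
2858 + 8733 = 11591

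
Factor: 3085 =5^1* 617^1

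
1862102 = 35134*53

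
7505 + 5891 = 13396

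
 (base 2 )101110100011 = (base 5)43404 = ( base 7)11454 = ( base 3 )11002100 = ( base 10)2979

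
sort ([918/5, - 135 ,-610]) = [ - 610, - 135,918/5 ]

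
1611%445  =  276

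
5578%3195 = 2383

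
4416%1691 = 1034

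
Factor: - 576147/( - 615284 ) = 2^( - 2)*3^1*11^1*13^1*17^1*79^1*193^ ( - 1)*797^( -1 ) 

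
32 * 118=3776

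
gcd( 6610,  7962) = 2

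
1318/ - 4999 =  - 1318/4999  =  - 0.26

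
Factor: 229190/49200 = 559/120 = 2^( - 3)*3^( - 1)*5^( - 1)*13^1*43^1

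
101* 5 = 505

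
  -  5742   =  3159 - 8901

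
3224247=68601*47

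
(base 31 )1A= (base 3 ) 1112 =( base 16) 29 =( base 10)41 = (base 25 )1g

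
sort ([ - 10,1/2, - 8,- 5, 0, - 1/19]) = [ - 10, - 8, - 5, - 1/19,0 , 1/2]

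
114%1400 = 114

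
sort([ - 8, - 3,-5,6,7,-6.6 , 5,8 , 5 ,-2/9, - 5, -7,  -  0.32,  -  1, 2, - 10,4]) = [ - 10,  -  8,-7 ,  -  6.6,-5 , - 5,  -  3 , - 1,-0.32, - 2/9  ,  2, 4, 5, 5, 6, 7,8] 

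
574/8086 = 287/4043  =  0.07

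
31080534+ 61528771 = 92609305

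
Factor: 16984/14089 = 2^3*11^1*73^( - 1)=88/73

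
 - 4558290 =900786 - 5459076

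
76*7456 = 566656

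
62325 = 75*831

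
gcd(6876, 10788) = 12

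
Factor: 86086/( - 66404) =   -  2^ ( - 1) * 7^1*11^1*43^1*1277^( - 1) = - 3311/2554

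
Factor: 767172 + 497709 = 3^1*293^1*1439^1  =  1264881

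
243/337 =243/337 = 0.72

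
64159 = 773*83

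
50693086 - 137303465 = - 86610379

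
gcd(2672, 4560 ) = 16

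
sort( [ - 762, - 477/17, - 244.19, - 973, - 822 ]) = [-973, - 822,-762, - 244.19, - 477/17 ]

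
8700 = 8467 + 233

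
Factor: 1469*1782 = 2617758 = 2^1*3^4*11^1*13^1*113^1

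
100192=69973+30219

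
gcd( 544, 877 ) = 1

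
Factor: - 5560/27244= -10/49 = -  2^1*5^1*7^( - 2) 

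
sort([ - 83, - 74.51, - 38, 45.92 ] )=[ - 83, - 74.51, - 38, 45.92 ] 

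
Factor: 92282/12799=2^1*12799^( - 1 )*46141^1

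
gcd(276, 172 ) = 4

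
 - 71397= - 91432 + 20035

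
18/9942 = 3/1657 = 0.00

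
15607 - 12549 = 3058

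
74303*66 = 4903998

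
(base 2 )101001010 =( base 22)f0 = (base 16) 14a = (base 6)1310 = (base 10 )330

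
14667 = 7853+6814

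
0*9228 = 0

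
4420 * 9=39780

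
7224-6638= 586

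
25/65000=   1/2600 = 0.00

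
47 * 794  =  37318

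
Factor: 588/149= 2^2 *3^1*7^2*149^( - 1 ) 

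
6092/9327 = 6092/9327 = 0.65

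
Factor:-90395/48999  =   - 3^(  -  1)*5^1*101^1 * 179^1*16333^(-1)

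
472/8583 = 472/8583 = 0.05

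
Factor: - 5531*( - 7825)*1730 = 2^1*5^3*173^1 * 313^1*5531^1 = 74874529750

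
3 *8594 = 25782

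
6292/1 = 6292 =6292.00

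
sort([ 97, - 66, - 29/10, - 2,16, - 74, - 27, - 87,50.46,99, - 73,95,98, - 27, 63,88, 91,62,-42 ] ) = [ - 87,-74,  -  73, - 66,-42, - 27,  -  27, - 29/10, - 2,16,50.46 , 62, 63, 88,91,95,97,98,99]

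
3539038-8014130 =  - 4475092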